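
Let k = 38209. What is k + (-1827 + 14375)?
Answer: 50757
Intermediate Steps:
k + (-1827 + 14375) = 38209 + (-1827 + 14375) = 38209 + 12548 = 50757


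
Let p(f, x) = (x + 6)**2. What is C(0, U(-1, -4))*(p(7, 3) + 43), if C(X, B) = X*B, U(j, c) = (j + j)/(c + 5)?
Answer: 0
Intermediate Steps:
p(f, x) = (6 + x)**2
U(j, c) = 2*j/(5 + c) (U(j, c) = (2*j)/(5 + c) = 2*j/(5 + c))
C(X, B) = B*X
C(0, U(-1, -4))*(p(7, 3) + 43) = ((2*(-1)/(5 - 4))*0)*((6 + 3)**2 + 43) = ((2*(-1)/1)*0)*(9**2 + 43) = ((2*(-1)*1)*0)*(81 + 43) = -2*0*124 = 0*124 = 0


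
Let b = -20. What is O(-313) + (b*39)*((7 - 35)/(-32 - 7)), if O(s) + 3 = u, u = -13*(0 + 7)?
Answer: -654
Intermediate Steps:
u = -91 (u = -13*7 = -91)
O(s) = -94 (O(s) = -3 - 91 = -94)
O(-313) + (b*39)*((7 - 35)/(-32 - 7)) = -94 + (-20*39)*((7 - 35)/(-32 - 7)) = -94 - (-21840)/(-39) = -94 - (-21840)*(-1)/39 = -94 - 780*28/39 = -94 - 560 = -654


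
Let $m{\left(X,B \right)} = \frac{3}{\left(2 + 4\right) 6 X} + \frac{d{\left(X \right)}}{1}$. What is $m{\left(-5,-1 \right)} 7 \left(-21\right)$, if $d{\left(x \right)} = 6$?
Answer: $- \frac{17591}{20} \approx -879.55$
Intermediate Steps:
$m{\left(X,B \right)} = 6 + \frac{1}{12 X}$ ($m{\left(X,B \right)} = \frac{3}{\left(2 + 4\right) 6 X} + \frac{6}{1} = \frac{3}{6 \cdot 6 X} + 6 \cdot 1 = \frac{3}{36 X} + 6 = 3 \frac{1}{36 X} + 6 = \frac{1}{12 X} + 6 = 6 + \frac{1}{12 X}$)
$m{\left(-5,-1 \right)} 7 \left(-21\right) = \left(6 + \frac{1}{12 \left(-5\right)}\right) 7 \left(-21\right) = \left(6 + \frac{1}{12} \left(- \frac{1}{5}\right)\right) 7 \left(-21\right) = \left(6 - \frac{1}{60}\right) 7 \left(-21\right) = \frac{359}{60} \cdot 7 \left(-21\right) = \frac{2513}{60} \left(-21\right) = - \frac{17591}{20}$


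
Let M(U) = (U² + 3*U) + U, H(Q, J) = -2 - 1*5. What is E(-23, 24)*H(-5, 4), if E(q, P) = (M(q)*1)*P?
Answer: -73416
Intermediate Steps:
H(Q, J) = -7 (H(Q, J) = -2 - 5 = -7)
M(U) = U² + 4*U
E(q, P) = P*q*(4 + q) (E(q, P) = ((q*(4 + q))*1)*P = (q*(4 + q))*P = P*q*(4 + q))
E(-23, 24)*H(-5, 4) = (24*(-23)*(4 - 23))*(-7) = (24*(-23)*(-19))*(-7) = 10488*(-7) = -73416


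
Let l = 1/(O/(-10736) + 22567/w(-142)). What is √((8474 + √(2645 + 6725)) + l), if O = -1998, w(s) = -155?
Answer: √(124036587086986135314 + 14637324492705721*√9370)/120984811 ≈ 92.579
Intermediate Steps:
l = -832040/120984811 (l = 1/(-1998/(-10736) + 22567/(-155)) = 1/(-1998*(-1/10736) + 22567*(-1/155)) = 1/(999/5368 - 22567/155) = 1/(-120984811/832040) = -832040/120984811 ≈ -0.0068772)
√((8474 + √(2645 + 6725)) + l) = √((8474 + √(2645 + 6725)) - 832040/120984811) = √((8474 + √9370) - 832040/120984811) = √(1025224456374/120984811 + √9370)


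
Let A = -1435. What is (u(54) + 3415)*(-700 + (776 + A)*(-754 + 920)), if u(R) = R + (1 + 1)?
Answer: -382136274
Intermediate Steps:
u(R) = 2 + R (u(R) = R + 2 = 2 + R)
(u(54) + 3415)*(-700 + (776 + A)*(-754 + 920)) = ((2 + 54) + 3415)*(-700 + (776 - 1435)*(-754 + 920)) = (56 + 3415)*(-700 - 659*166) = 3471*(-700 - 109394) = 3471*(-110094) = -382136274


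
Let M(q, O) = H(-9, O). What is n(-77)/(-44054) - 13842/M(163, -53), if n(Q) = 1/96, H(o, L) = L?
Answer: 58540364875/224146752 ≈ 261.17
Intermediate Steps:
M(q, O) = O
n(Q) = 1/96
n(-77)/(-44054) - 13842/M(163, -53) = (1/96)/(-44054) - 13842/(-53) = (1/96)*(-1/44054) - 13842*(-1/53) = -1/4229184 + 13842/53 = 58540364875/224146752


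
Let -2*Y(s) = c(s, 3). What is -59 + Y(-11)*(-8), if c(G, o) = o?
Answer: -47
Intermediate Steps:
Y(s) = -3/2 (Y(s) = -1/2*3 = -3/2)
-59 + Y(-11)*(-8) = -59 - 3/2*(-8) = -59 + 12 = -47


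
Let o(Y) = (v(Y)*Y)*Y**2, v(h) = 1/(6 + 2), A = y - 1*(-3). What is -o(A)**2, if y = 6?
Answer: -531441/64 ≈ -8303.8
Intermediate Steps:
A = 9 (A = 6 - 1*(-3) = 6 + 3 = 9)
v(h) = 1/8
o(Y) = Y**3/8 (o(Y) = (Y/8)*Y**2 = Y**3/8)
-o(A)**2 = -((1/8)*9**3)**2 = -((1/8)*729)**2 = -(729/8)**2 = -1*531441/64 = -531441/64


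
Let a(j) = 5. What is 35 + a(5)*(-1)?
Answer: 30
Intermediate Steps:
35 + a(5)*(-1) = 35 + 5*(-1) = 35 - 5 = 30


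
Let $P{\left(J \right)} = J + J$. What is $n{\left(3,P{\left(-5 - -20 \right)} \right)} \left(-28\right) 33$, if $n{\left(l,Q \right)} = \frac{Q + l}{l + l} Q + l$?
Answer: $-155232$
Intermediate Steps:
$P{\left(J \right)} = 2 J$
$n{\left(l,Q \right)} = l + \frac{Q \left(Q + l\right)}{2 l}$ ($n{\left(l,Q \right)} = \frac{Q + l}{2 l} Q + l = \frac{Q \left(Q + l\right)}{2 l} + l = l + \frac{Q \left(Q + l\right)}{2 l}$)
$n{\left(3,P{\left(-5 - -20 \right)} \right)} \left(-28\right) 33 = \left(3 + \frac{2 \left(-5 - -20\right)}{2} + \frac{\left(2 \left(-5 - -20\right)\right)^{2}}{2 \cdot 3}\right) \left(-28\right) 33 = \left(3 + \frac{2 \left(-5 + 20\right)}{2} + \frac{1}{2} \left(2 \left(-5 + 20\right)\right)^{2} \cdot \frac{1}{3}\right) \left(-28\right) 33 = \left(3 + \frac{2 \cdot 15}{2} + \frac{1}{2} \left(2 \cdot 15\right)^{2} \cdot \frac{1}{3}\right) \left(-28\right) 33 = \left(3 + \frac{1}{2} \cdot 30 + \frac{1}{2} \cdot 30^{2} \cdot \frac{1}{3}\right) \left(-28\right) 33 = \left(3 + 15 + \frac{1}{2} \cdot 900 \cdot \frac{1}{3}\right) \left(-28\right) 33 = \left(3 + 15 + 150\right) \left(-28\right) 33 = 168 \left(-28\right) 33 = \left(-4704\right) 33 = -155232$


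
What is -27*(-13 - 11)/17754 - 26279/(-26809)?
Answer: 80654933/79327831 ≈ 1.0167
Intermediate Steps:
-27*(-13 - 11)/17754 - 26279/(-26809) = -27*(-24)*(1/17754) - 26279*(-1/26809) = 648*(1/17754) + 26279/26809 = 108/2959 + 26279/26809 = 80654933/79327831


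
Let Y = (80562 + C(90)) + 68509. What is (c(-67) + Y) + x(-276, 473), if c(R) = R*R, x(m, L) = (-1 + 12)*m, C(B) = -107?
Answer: 150417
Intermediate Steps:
Y = 148964 (Y = (80562 - 107) + 68509 = 80455 + 68509 = 148964)
x(m, L) = 11*m
c(R) = R²
(c(-67) + Y) + x(-276, 473) = ((-67)² + 148964) + 11*(-276) = (4489 + 148964) - 3036 = 153453 - 3036 = 150417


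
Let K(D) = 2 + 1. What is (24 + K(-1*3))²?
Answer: 729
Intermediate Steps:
K(D) = 3
(24 + K(-1*3))² = (24 + 3)² = 27² = 729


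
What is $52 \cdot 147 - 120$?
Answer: $7524$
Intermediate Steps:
$52 \cdot 147 - 120 = 7644 - 120 = 7524$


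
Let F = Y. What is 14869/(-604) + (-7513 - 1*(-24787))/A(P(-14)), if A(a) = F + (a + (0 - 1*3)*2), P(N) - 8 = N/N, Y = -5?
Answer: -5231617/604 ≈ -8661.6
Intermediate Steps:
F = -5
P(N) = 9 (P(N) = 8 + N/N = 8 + 1 = 9)
A(a) = -11 + a (A(a) = -5 + (a + (0 - 1*3)*2) = -5 + (a + (0 - 3)*2) = -5 + (a - 3*2) = -5 + (a - 6) = -5 + (-6 + a) = -11 + a)
14869/(-604) + (-7513 - 1*(-24787))/A(P(-14)) = 14869/(-604) + (-7513 - 1*(-24787))/(-11 + 9) = 14869*(-1/604) + (-7513 + 24787)/(-2) = -14869/604 + 17274*(-½) = -14869/604 - 8637 = -5231617/604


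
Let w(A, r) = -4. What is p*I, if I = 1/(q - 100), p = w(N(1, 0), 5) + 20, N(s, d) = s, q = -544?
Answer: -4/161 ≈ -0.024845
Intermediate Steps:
p = 16 (p = -4 + 20 = 16)
I = -1/644 (I = 1/(-544 - 100) = 1/(-644) = -1/644 ≈ -0.0015528)
p*I = 16*(-1/644) = -4/161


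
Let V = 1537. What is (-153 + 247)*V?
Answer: 144478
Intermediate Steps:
(-153 + 247)*V = (-153 + 247)*1537 = 94*1537 = 144478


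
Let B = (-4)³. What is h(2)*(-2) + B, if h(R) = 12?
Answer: -88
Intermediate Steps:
B = -64
h(2)*(-2) + B = 12*(-2) - 64 = -24 - 64 = -88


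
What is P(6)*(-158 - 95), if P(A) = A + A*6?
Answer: -10626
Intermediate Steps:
P(A) = 7*A (P(A) = A + 6*A = 7*A)
P(6)*(-158 - 95) = (7*6)*(-158 - 95) = 42*(-253) = -10626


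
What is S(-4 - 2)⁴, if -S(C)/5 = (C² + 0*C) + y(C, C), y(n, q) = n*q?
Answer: 16796160000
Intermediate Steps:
S(C) = -10*C² (S(C) = -5*((C² + 0*C) + C*C) = -5*((C² + 0) + C²) = -5*(C² + C²) = -10*C²)
S(-4 - 2)⁴ = (-10*(-4 - 2)²)⁴ = (-10*(-6)²)⁴ = (-10*36)⁴ = (-360)⁴ = 16796160000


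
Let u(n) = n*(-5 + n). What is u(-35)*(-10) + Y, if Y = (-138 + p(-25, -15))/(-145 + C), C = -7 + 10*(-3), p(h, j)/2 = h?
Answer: -1273906/91 ≈ -13999.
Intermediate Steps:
p(h, j) = 2*h
C = -37 (C = -7 - 30 = -37)
Y = 94/91 (Y = (-138 + 2*(-25))/(-145 - 37) = (-138 - 50)/(-182) = -188*(-1/182) = 94/91 ≈ 1.0330)
u(-35)*(-10) + Y = -35*(-5 - 35)*(-10) + 94/91 = -35*(-40)*(-10) + 94/91 = 1400*(-10) + 94/91 = -14000 + 94/91 = -1273906/91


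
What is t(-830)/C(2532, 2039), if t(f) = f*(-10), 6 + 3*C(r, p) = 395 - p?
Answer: -166/11 ≈ -15.091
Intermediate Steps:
C(r, p) = 389/3 - p/3 (C(r, p) = -2 + (395 - p)/3 = -2 + (395/3 - p/3) = 389/3 - p/3)
t(f) = -10*f
t(-830)/C(2532, 2039) = (-10*(-830))/(389/3 - 1/3*2039) = 8300/(389/3 - 2039/3) = 8300/(-550) = 8300*(-1/550) = -166/11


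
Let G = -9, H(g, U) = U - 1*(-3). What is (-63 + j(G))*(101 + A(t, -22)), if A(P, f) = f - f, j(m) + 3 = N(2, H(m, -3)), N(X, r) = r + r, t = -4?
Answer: -6666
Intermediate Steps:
H(g, U) = 3 + U (H(g, U) = U + 3 = 3 + U)
N(X, r) = 2*r
j(m) = -3 (j(m) = -3 + 2*(3 - 3) = -3 + 2*0 = -3 + 0 = -3)
A(P, f) = 0
(-63 + j(G))*(101 + A(t, -22)) = (-63 - 3)*(101 + 0) = -66*101 = -6666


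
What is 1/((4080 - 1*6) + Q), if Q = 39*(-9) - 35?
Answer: 1/3688 ≈ 0.00027115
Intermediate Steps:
Q = -386 (Q = -351 - 35 = -386)
1/((4080 - 1*6) + Q) = 1/((4080 - 1*6) - 386) = 1/((4080 - 6) - 386) = 1/(4074 - 386) = 1/3688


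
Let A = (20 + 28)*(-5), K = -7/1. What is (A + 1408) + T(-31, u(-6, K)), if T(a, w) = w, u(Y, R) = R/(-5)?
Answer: 5847/5 ≈ 1169.4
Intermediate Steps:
K = -7 (K = -7*1 = -7)
u(Y, R) = -R/5 (u(Y, R) = R*(-⅕) = -R/5)
A = -240 (A = 48*(-5) = -240)
(A + 1408) + T(-31, u(-6, K)) = (-240 + 1408) - ⅕*(-7) = 1168 + 7/5 = 5847/5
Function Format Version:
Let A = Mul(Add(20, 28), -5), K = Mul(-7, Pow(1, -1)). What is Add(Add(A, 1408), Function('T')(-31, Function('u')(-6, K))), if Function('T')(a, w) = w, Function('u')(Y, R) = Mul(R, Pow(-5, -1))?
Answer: Rational(5847, 5) ≈ 1169.4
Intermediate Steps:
K = -7 (K = Mul(-7, 1) = -7)
Function('u')(Y, R) = Mul(Rational(-1, 5), R) (Function('u')(Y, R) = Mul(R, Rational(-1, 5)) = Mul(Rational(-1, 5), R))
A = -240 (A = Mul(48, -5) = -240)
Add(Add(A, 1408), Function('T')(-31, Function('u')(-6, K))) = Add(Add(-240, 1408), Mul(Rational(-1, 5), -7)) = Add(1168, Rational(7, 5)) = Rational(5847, 5)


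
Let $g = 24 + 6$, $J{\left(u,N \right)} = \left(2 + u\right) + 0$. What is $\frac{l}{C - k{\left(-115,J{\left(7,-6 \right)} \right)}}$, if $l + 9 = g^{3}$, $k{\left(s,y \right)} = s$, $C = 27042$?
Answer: $\frac{26991}{27157} \approx 0.99389$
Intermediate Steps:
$J{\left(u,N \right)} = 2 + u$
$g = 30$
$l = 26991$ ($l = -9 + 30^{3} = -9 + 27000 = 26991$)
$\frac{l}{C - k{\left(-115,J{\left(7,-6 \right)} \right)}} = \frac{26991}{27042 - -115} = \frac{26991}{27042 + 115} = \frac{26991}{27157}$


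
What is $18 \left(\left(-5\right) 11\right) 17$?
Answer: $-16830$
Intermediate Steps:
$18 \left(\left(-5\right) 11\right) 17 = 18 \left(-55\right) 17 = \left(-990\right) 17 = -16830$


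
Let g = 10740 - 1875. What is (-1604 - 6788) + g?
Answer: 473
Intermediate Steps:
g = 8865
(-1604 - 6788) + g = (-1604 - 6788) + 8865 = -8392 + 8865 = 473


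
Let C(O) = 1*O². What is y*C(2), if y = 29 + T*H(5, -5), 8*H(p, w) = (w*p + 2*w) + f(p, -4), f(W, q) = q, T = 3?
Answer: 115/2 ≈ 57.500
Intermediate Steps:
C(O) = O²
H(p, w) = -½ + w/4 + p*w/8 (H(p, w) = ((w*p + 2*w) - 4)/8 = ((p*w + 2*w) - 4)/8 = ((2*w + p*w) - 4)/8 = (-4 + 2*w + p*w)/8 = -½ + w/4 + p*w/8)
y = 115/8 (y = 29 + 3*(-½ + (¼)*(-5) + (⅛)*5*(-5)) = 29 + 3*(-½ - 5/4 - 25/8) = 29 + 3*(-39/8) = 29 - 117/8 = 115/8 ≈ 14.375)
y*C(2) = (115/8)*2² = (115/8)*4 = 115/2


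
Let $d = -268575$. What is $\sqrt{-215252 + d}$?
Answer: $i \sqrt{483827} \approx 695.58 i$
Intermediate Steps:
$\sqrt{-215252 + d} = \sqrt{-215252 - 268575} = \sqrt{-483827} = i \sqrt{483827}$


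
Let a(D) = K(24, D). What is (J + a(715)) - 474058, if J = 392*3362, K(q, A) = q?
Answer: 843870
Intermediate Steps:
a(D) = 24
J = 1317904
(J + a(715)) - 474058 = (1317904 + 24) - 474058 = 1317928 - 474058 = 843870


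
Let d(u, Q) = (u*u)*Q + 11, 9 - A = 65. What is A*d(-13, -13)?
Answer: 122416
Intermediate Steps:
A = -56 (A = 9 - 1*65 = 9 - 65 = -56)
d(u, Q) = 11 + Q*u² (d(u, Q) = u²*Q + 11 = Q*u² + 11 = 11 + Q*u²)
A*d(-13, -13) = -56*(11 - 13*(-13)²) = -56*(11 - 13*169) = -56*(11 - 2197) = -56*(-2186) = 122416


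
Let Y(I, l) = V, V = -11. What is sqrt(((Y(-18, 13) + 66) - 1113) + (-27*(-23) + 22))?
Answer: I*sqrt(415) ≈ 20.372*I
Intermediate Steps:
Y(I, l) = -11
sqrt(((Y(-18, 13) + 66) - 1113) + (-27*(-23) + 22)) = sqrt(((-11 + 66) - 1113) + (-27*(-23) + 22)) = sqrt((55 - 1113) + (621 + 22)) = sqrt(-1058 + 643) = sqrt(-415) = I*sqrt(415)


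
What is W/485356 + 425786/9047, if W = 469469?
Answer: 210905075859/4391015732 ≈ 48.031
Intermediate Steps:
W/485356 + 425786/9047 = 469469/485356 + 425786/9047 = 210905075859/4391015732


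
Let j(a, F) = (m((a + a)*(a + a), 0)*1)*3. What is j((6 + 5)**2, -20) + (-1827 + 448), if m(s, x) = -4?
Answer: -1391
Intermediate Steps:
j(a, F) = -12 (j(a, F) = -4*1*3 = -4*3 = -12)
j((6 + 5)**2, -20) + (-1827 + 448) = -12 + (-1827 + 448) = -12 - 1379 = -1391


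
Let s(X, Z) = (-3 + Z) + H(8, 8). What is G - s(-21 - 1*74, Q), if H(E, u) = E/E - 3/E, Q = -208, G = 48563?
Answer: 390187/8 ≈ 48773.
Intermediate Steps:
H(E, u) = 1 - 3/E
s(X, Z) = -19/8 + Z (s(X, Z) = (-3 + Z) + (-3 + 8)/8 = (-3 + Z) + (⅛)*5 = (-3 + Z) + 5/8 = -19/8 + Z)
G - s(-21 - 1*74, Q) = 48563 - (-19/8 - 208) = 48563 - 1*(-1683/8) = 48563 + 1683/8 = 390187/8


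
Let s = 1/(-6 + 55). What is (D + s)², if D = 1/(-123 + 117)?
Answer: 1849/86436 ≈ 0.021392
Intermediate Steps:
D = -⅙ (D = 1/(-6) = -⅙ ≈ -0.16667)
s = 1/49 ≈ 0.020408
(D + s)² = (-⅙ + 1/49)² = (-43/294)² = 1849/86436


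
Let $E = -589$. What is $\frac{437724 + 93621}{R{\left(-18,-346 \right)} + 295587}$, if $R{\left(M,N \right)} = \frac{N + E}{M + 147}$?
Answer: $\frac{68543505}{38129788} \approx 1.7976$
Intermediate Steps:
$R{\left(M,N \right)} = \frac{-589 + N}{147 + M}$ ($R{\left(M,N \right)} = \frac{N - 589}{M + 147} = \frac{-589 + N}{147 + M}$)
$\frac{437724 + 93621}{R{\left(-18,-346 \right)} + 295587} = \frac{437724 + 93621}{\frac{-589 - 346}{147 - 18} + 295587} = \frac{531345}{\frac{1}{129} \left(-935\right) + 295587} = \frac{531345}{- \frac{935}{129} + 295587} = \frac{531345}{\frac{38129788}{129}} = 531345 \cdot \frac{129}{38129788} = \frac{68543505}{38129788}$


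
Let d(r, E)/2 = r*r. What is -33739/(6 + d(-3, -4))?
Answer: -33739/24 ≈ -1405.8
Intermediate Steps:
d(r, E) = 2*r² (d(r, E) = 2*(r*r) = 2*r²)
-33739/(6 + d(-3, -4)) = -33739/(6 + 2*(-3)²) = -33739/(6 + 2*9) = -33739/(6 + 18) = -33739/24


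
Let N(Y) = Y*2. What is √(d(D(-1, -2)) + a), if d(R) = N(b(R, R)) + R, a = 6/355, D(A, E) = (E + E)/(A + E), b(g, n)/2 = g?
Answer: √7580670/1065 ≈ 2.5853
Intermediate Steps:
b(g, n) = 2*g
N(Y) = 2*Y
D(A, E) = 2*E/(A + E) (D(A, E) = (2*E)/(A + E) = 2*E/(A + E))
a = 6/355 (a = 6*(1/355) = 6/355 ≈ 0.016901)
d(R) = 5*R (d(R) = 2*(2*R) + R = 4*R + R = 5*R)
√(d(D(-1, -2)) + a) = √(5*(2*(-2)/(-1 - 2)) + 6/355) = √(5*(2*(-2)/(-3)) + 6/355) = √(5*(2*(-2)*(-⅓)) + 6/355) = √(5*(4/3) + 6/355) = √(20/3 + 6/355) = √(7118/1065) = √7580670/1065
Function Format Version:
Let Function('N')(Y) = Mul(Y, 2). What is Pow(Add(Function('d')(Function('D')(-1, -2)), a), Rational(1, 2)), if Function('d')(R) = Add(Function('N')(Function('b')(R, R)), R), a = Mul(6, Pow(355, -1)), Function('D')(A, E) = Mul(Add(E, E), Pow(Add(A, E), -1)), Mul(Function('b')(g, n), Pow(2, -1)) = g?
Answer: Mul(Rational(1, 1065), Pow(7580670, Rational(1, 2))) ≈ 2.5853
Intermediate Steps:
Function('b')(g, n) = Mul(2, g)
Function('N')(Y) = Mul(2, Y)
Function('D')(A, E) = Mul(2, E, Pow(Add(A, E), -1)) (Function('D')(A, E) = Mul(Mul(2, E), Pow(Add(A, E), -1)) = Mul(2, E, Pow(Add(A, E), -1)))
a = Rational(6, 355) (a = Mul(6, Rational(1, 355)) = Rational(6, 355) ≈ 0.016901)
Function('d')(R) = Mul(5, R) (Function('d')(R) = Add(Mul(2, Mul(2, R)), R) = Add(Mul(4, R), R) = Mul(5, R))
Pow(Add(Function('d')(Function('D')(-1, -2)), a), Rational(1, 2)) = Pow(Add(Mul(5, Mul(2, -2, Pow(Add(-1, -2), -1))), Rational(6, 355)), Rational(1, 2)) = Pow(Add(Mul(5, Mul(2, -2, Pow(-3, -1))), Rational(6, 355)), Rational(1, 2)) = Pow(Add(Mul(5, Mul(2, -2, Rational(-1, 3))), Rational(6, 355)), Rational(1, 2)) = Pow(Add(Mul(5, Rational(4, 3)), Rational(6, 355)), Rational(1, 2)) = Pow(Add(Rational(20, 3), Rational(6, 355)), Rational(1, 2)) = Pow(Rational(7118, 1065), Rational(1, 2)) = Mul(Rational(1, 1065), Pow(7580670, Rational(1, 2)))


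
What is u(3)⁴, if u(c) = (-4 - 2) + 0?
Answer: 1296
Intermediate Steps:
u(c) = -6 (u(c) = -6 + 0 = -6)
u(3)⁴ = (-6)⁴ = 1296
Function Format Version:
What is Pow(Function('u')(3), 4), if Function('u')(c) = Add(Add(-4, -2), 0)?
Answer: 1296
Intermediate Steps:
Function('u')(c) = -6 (Function('u')(c) = Add(-6, 0) = -6)
Pow(Function('u')(3), 4) = Pow(-6, 4) = 1296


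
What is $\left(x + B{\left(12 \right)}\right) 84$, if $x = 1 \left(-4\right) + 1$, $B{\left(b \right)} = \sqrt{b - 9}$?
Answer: $-252 + 84 \sqrt{3} \approx -106.51$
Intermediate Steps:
$B{\left(b \right)} = \sqrt{-9 + b}$
$x = -3$ ($x = -4 + 1 = -3$)
$\left(x + B{\left(12 \right)}\right) 84 = \left(-3 + \sqrt{-9 + 12}\right) 84 = \left(-3 + \sqrt{3}\right) 84 = -252 + 84 \sqrt{3}$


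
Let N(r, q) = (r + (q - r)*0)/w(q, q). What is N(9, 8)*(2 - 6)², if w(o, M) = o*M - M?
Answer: 18/7 ≈ 2.5714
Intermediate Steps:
w(o, M) = -M + M*o (w(o, M) = M*o - M = -M + M*o)
N(r, q) = r/(q*(-1 + q)) (N(r, q) = (r + (q - r)*0)/((q*(-1 + q))) = (r + 0)*(1/(q*(-1 + q))) = r*(1/(q*(-1 + q))) = r/(q*(-1 + q)))
N(9, 8)*(2 - 6)² = (9/(8*(-1 + 8)))*(2 - 6)² = (9*(⅛)/7)*(-4)² = (9*(⅛)*(⅐))*16 = (9/56)*16 = 18/7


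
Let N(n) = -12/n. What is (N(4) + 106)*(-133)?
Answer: -13699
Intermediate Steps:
(N(4) + 106)*(-133) = (-12/4 + 106)*(-133) = (-12*¼ + 106)*(-133) = (-3 + 106)*(-133) = 103*(-133) = -13699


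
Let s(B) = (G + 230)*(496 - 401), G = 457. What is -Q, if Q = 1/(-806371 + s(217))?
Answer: 1/741106 ≈ 1.3493e-6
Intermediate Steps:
s(B) = 65265 (s(B) = (457 + 230)*(496 - 401) = 687*95 = 65265)
Q = -1/741106 (Q = 1/(-806371 + 65265) = 1/(-741106) = -1/741106 ≈ -1.3493e-6)
-Q = -1*(-1/741106) = 1/741106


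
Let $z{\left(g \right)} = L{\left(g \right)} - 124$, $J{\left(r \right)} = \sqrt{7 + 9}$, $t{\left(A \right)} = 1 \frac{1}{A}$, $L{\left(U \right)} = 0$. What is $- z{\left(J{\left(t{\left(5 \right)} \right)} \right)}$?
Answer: $124$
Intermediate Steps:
$t{\left(A \right)} = \frac{1}{A}$
$J{\left(r \right)} = 4$ ($J{\left(r \right)} = \sqrt{16} = 4$)
$z{\left(g \right)} = -124$ ($z{\left(g \right)} = 0 - 124 = -124$)
$- z{\left(J{\left(t{\left(5 \right)} \right)} \right)} = \left(-1\right) \left(-124\right) = 124$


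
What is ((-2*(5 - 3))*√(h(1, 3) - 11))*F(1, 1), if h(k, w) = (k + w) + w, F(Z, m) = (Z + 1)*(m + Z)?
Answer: -32*I ≈ -32.0*I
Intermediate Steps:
F(Z, m) = (1 + Z)*(Z + m)
h(k, w) = k + 2*w
((-2*(5 - 3))*√(h(1, 3) - 11))*F(1, 1) = ((-2*(5 - 3))*√((1 + 2*3) - 11))*(1 + 1 + 1² + 1*1) = ((-2*2)*√((1 + 6) - 11))*(1 + 1 + 1 + 1) = -4*√(7 - 11)*4 = -8*I*4 = -32*I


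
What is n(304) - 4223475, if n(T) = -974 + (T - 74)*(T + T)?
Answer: -4084609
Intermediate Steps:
n(T) = -974 + 2*T*(-74 + T) (n(T) = -974 + (-74 + T)*(2*T) = -974 + 2*T*(-74 + T))
n(304) - 4223475 = (-974 - 148*304 + 2*304**2) - 4223475 = (-974 - 44992 + 2*92416) - 4223475 = (-974 - 44992 + 184832) - 4223475 = 138866 - 4223475 = -4084609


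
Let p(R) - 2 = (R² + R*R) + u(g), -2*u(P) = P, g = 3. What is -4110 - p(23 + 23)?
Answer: -16685/2 ≈ -8342.5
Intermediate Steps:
u(P) = -P/2
p(R) = ½ + 2*R² (p(R) = 2 + ((R² + R*R) - ½*3) = 2 + ((R² + R²) - 3/2) = 2 + (2*R² - 3/2) = 2 + (-3/2 + 2*R²) = ½ + 2*R²)
-4110 - p(23 + 23) = -4110 - (½ + 2*(23 + 23)²) = -4110 - (½ + 2*46²) = -4110 - (½ + 2*2116) = -4110 - (½ + 4232) = -4110 - 1*8465/2 = -4110 - 8465/2 = -16685/2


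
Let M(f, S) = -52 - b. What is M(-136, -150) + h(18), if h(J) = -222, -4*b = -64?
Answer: -290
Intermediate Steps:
b = 16 (b = -¼*(-64) = 16)
M(f, S) = -68 (M(f, S) = -52 - 1*16 = -52 - 16 = -68)
M(-136, -150) + h(18) = -68 - 222 = -290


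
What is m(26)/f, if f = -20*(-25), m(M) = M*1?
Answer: 13/250 ≈ 0.052000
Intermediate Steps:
m(M) = M
f = 500
m(26)/f = 26/500 = 26*(1/500) = 13/250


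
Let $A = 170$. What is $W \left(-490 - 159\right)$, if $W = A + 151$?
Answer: $-208329$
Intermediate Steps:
$W = 321$ ($W = 170 + 151 = 321$)
$W \left(-490 - 159\right) = 321 \left(-490 - 159\right) = 321 \left(-649\right) = -208329$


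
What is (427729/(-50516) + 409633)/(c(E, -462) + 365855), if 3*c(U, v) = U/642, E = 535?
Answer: 186233336091/166333906910 ≈ 1.1196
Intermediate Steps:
c(U, v) = U/1926 (c(U, v) = (U/642)/3 = U/1926)
(427729/(-50516) + 409633)/(c(E, -462) + 365855) = (427729/(-50516) + 409633)/((1/1926)*535 + 365855) = (427729*(-1/50516) + 409633)/(5/18 + 365855) = (-427729/50516 + 409633)/(6585395/18) = (20692592899/50516)*(18/6585395) = 186233336091/166333906910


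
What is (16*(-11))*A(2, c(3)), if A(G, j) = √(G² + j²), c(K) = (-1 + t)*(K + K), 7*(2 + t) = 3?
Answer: -352*√2965/7 ≈ -2738.1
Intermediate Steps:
t = -11/7 (t = -2 + (⅐)*3 = -2 + 3/7 = -11/7 ≈ -1.5714)
c(K) = -36*K/7 (c(K) = (-1 - 11/7)*(K + K) = -36*K/7)
(16*(-11))*A(2, c(3)) = (16*(-11))*√(2² + (-36/7*3)²) = -176*√(4 + (-108/7)²) = -176*√(4 + 11664/49) = -352*√2965/7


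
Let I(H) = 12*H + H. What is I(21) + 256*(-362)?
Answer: -92399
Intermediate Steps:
I(H) = 13*H
I(21) + 256*(-362) = 13*21 + 256*(-362) = 273 - 92672 = -92399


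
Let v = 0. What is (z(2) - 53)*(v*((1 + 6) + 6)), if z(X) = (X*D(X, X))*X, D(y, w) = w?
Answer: 0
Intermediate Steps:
z(X) = X³ (z(X) = (X*X)*X = X²*X = X³)
(z(2) - 53)*(v*((1 + 6) + 6)) = (2³ - 53)*(0*((1 + 6) + 6)) = (8 - 53)*(0*(7 + 6)) = -0*13 = -45*0 = 0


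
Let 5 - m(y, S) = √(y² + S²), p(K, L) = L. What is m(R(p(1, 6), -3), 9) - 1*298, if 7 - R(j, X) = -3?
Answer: -293 - √181 ≈ -306.45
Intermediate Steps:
R(j, X) = 10 (R(j, X) = 7 - 1*(-3) = 7 + 3 = 10)
m(y, S) = 5 - √(S² + y²) (m(y, S) = 5 - √(y² + S²) = 5 - √(S² + y²))
m(R(p(1, 6), -3), 9) - 1*298 = (5 - √(9² + 10²)) - 1*298 = (5 - √(81 + 100)) - 298 = (5 - √181) - 298 = -293 - √181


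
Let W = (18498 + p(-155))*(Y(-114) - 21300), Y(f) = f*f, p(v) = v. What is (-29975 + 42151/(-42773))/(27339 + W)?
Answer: 1282162826/6514025623209 ≈ 0.00019683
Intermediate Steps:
Y(f) = f**2
W = -152320272 (W = (18498 - 155)*((-114)**2 - 21300) = 18343*(12996 - 21300) = 18343*(-8304) = -152320272)
(-29975 + 42151/(-42773))/(27339 + W) = (-29975 + 42151/(-42773))/(27339 - 152320272) = (-29975 + 42151*(-1/42773))/(-152292933) = (-29975 - 42151/42773)*(-1/152292933) = -1282162826/42773*(-1/152292933) = 1282162826/6514025623209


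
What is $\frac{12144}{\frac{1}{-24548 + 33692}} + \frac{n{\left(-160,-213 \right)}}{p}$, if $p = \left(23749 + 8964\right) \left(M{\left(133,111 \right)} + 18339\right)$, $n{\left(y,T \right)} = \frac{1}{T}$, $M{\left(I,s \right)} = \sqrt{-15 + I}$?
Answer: $\frac{86741683536001155507871}{781141787180269} + \frac{\sqrt{118}}{2343425361540807} \approx 1.1104 \cdot 10^{8}$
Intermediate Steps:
$p = 599923707 + 32713 \sqrt{118}$ ($p = \left(23749 + 8964\right) \left(\sqrt{-15 + 133} + 18339\right) = 32713 \left(\sqrt{118} + 18339\right) = 32713 \left(18339 + \sqrt{118}\right) = 599923707 + 32713 \sqrt{118} \approx 6.0028 \cdot 10^{8}$)
$\frac{12144}{\frac{1}{-24548 + 33692}} + \frac{n{\left(-160,-213 \right)}}{p} = \frac{12144}{\frac{1}{-24548 + 33692}} + \frac{1}{\left(-213\right) \left(599923707 + 32713 \sqrt{118}\right)} = \frac{12144}{\frac{1}{9144}} - \frac{1}{213 \left(599923707 + 32713 \sqrt{118}\right)} = 12144 \frac{1}{\frac{1}{9144}} - \frac{1}{213 \left(599923707 + 32713 \sqrt{118}\right)} = 12144 \cdot 9144 - \frac{1}{213 \left(599923707 + 32713 \sqrt{118}\right)} = 111044736 - \frac{1}{213 \left(599923707 + 32713 \sqrt{118}\right)}$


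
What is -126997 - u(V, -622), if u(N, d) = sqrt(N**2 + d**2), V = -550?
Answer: -126997 - 2*sqrt(172346) ≈ -1.2783e+5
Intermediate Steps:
-126997 - u(V, -622) = -126997 - sqrt((-550)**2 + (-622)**2) = -126997 - sqrt(302500 + 386884) = -126997 - sqrt(689384) = -126997 - 2*sqrt(172346)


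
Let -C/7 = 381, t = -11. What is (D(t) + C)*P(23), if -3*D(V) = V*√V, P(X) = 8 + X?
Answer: -82677 + 341*I*√11/3 ≈ -82677.0 + 376.99*I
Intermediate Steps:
C = -2667 (C = -7*381 = -2667)
D(V) = -V^(3/2)/3 (D(V) = -V*√V/3 = -V^(3/2)/3)
(D(t) + C)*P(23) = (-(-11)*I*√11/3 - 2667)*(8 + 23) = (-(-11)*I*√11/3 - 2667)*31 = (11*I*√11/3 - 2667)*31 = (-2667 + 11*I*√11/3)*31 = -82677 + 341*I*√11/3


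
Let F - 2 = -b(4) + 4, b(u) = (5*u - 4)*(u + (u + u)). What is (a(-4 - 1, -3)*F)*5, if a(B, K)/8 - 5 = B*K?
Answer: -148800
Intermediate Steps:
b(u) = 3*u*(-4 + 5*u) (b(u) = (-4 + 5*u)*(u + 2*u) = (-4 + 5*u)*(3*u) = 3*u*(-4 + 5*u))
F = -186 (F = 2 + (-3*4*(-4 + 5*4) + 4) = 2 + (-3*4*(-4 + 20) + 4) = 2 + (-3*4*16 + 4) = 2 + (-1*192 + 4) = 2 + (-192 + 4) = 2 - 188 = -186)
a(B, K) = 40 + 8*B*K (a(B, K) = 40 + 8*(B*K) = 40 + 8*B*K)
(a(-4 - 1, -3)*F)*5 = ((40 + 8*(-4 - 1)*(-3))*(-186))*5 = ((40 + 8*(-5)*(-3))*(-186))*5 = ((40 + 120)*(-186))*5 = (160*(-186))*5 = -29760*5 = -148800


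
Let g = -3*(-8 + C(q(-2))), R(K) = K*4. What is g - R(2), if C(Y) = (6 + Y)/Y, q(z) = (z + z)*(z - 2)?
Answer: 95/8 ≈ 11.875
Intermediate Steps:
R(K) = 4*K
q(z) = 2*z*(-2 + z) (q(z) = (2*z)*(-2 + z) = 2*z*(-2 + z))
C(Y) = (6 + Y)/Y
g = 159/8 (g = -3*(-8 + (6 + 2*(-2)*(-2 - 2))/((2*(-2)*(-2 - 2)))) = -3*(-8 + (6 + 2*(-2)*(-4))/((2*(-2)*(-4)))) = -3*(-8 + (6 + 16)/16) = -3*(-8 + (1/16)*22) = -3*(-8 + 11/8) = -3*(-53/8) = 159/8 ≈ 19.875)
g - R(2) = 159/8 - 4*2 = 159/8 - 1*8 = 159/8 - 8 = 95/8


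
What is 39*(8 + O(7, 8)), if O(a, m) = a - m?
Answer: 273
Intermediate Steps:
39*(8 + O(7, 8)) = 39*(8 + (7 - 1*8)) = 39*(8 + (7 - 8)) = 39*(8 - 1) = 39*7 = 273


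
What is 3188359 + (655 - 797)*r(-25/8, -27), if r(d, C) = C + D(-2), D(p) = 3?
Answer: 3191767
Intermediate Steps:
r(d, C) = 3 + C (r(d, C) = C + 3 = 3 + C)
3188359 + (655 - 797)*r(-25/8, -27) = 3188359 + (655 - 797)*(3 - 27) = 3188359 - 142*(-24) = 3188359 + 3408 = 3191767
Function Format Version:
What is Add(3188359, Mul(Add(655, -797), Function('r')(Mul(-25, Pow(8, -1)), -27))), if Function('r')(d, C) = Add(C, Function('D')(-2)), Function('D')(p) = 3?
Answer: 3191767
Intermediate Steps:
Function('r')(d, C) = Add(3, C) (Function('r')(d, C) = Add(C, 3) = Add(3, C))
Add(3188359, Mul(Add(655, -797), Function('r')(Mul(-25, Pow(8, -1)), -27))) = Add(3188359, Mul(Add(655, -797), Add(3, -27))) = Add(3188359, Mul(-142, -24)) = Add(3188359, 3408) = 3191767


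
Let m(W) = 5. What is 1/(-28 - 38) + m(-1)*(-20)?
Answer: -6601/66 ≈ -100.02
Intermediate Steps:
1/(-28 - 38) + m(-1)*(-20) = 1/(-28 - 38) + 5*(-20) = 1/(-66) - 100 = -1/66 - 100 = -6601/66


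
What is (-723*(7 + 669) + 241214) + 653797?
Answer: 406263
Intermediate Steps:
(-723*(7 + 669) + 241214) + 653797 = (-723*676 + 241214) + 653797 = (-488748 + 241214) + 653797 = -247534 + 653797 = 406263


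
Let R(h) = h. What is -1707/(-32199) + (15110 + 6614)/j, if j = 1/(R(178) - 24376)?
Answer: -5642095018447/10733 ≈ -5.2568e+8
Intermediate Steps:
j = -1/24198 (j = 1/(178 - 24376) = 1/(-24198) = -1/24198 ≈ -4.1326e-5)
-1707/(-32199) + (15110 + 6614)/j = -1707/(-32199) + (15110 + 6614)/(-1/24198) = -1707*(-1/32199) + 21724*(-24198) = 569/10733 - 525677352 = -5642095018447/10733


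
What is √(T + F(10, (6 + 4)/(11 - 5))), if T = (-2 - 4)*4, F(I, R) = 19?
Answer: I*√5 ≈ 2.2361*I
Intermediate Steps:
T = -24 (T = -6*4 = -24)
√(T + F(10, (6 + 4)/(11 - 5))) = √(-24 + 19) = √(-5) = I*√5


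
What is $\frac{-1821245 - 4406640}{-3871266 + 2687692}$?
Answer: $\frac{6227885}{1183574} \approx 5.2619$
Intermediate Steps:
$\frac{-1821245 - 4406640}{-3871266 + 2687692} = - \frac{6227885}{-1183574} = \left(-6227885\right) \left(- \frac{1}{1183574}\right) = \frac{6227885}{1183574}$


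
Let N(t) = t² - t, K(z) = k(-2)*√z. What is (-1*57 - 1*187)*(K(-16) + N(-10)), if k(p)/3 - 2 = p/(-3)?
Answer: -26840 - 7808*I ≈ -26840.0 - 7808.0*I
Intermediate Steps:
k(p) = 6 - p (k(p) = 6 + 3*(p/(-3)) = 6 + 3*(p*(-⅓)) = 6 + 3*(-p/3) = 6 - p)
K(z) = 8*√z (K(z) = (6 - 1*(-2))*√z = (6 + 2)*√z = 8*√z)
(-1*57 - 1*187)*(K(-16) + N(-10)) = (-1*57 - 1*187)*(8*√(-16) - 10*(-1 - 10)) = (-57 - 187)*(8*(4*I) - 10*(-11)) = -244*(32*I + 110) = -244*(110 + 32*I) = -26840 - 7808*I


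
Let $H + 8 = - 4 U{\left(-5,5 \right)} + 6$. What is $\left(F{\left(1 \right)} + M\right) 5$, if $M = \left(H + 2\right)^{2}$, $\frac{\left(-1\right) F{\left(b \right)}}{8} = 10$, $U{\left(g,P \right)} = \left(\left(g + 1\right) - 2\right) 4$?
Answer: $45680$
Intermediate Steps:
$U{\left(g,P \right)} = -4 + 4 g$ ($U{\left(g,P \right)} = \left(\left(1 + g\right) - 2\right) 4 = \left(-1 + g\right) 4 = -4 + 4 g$)
$F{\left(b \right)} = -80$ ($F{\left(b \right)} = \left(-8\right) 10 = -80$)
$H = 94$ ($H = -8 - \left(-6 + 4 \left(-4 + 4 \left(-5\right)\right)\right) = -8 - \left(-6 + 4 \left(-4 - 20\right)\right) = -8 + \left(\left(-4\right) \left(-24\right) + 6\right) = -8 + \left(96 + 6\right) = -8 + 102 = 94$)
$M = 9216$ ($M = \left(94 + 2\right)^{2} = 96^{2} = 9216$)
$\left(F{\left(1 \right)} + M\right) 5 = \left(-80 + 9216\right) 5 = 9136 \cdot 5 = 45680$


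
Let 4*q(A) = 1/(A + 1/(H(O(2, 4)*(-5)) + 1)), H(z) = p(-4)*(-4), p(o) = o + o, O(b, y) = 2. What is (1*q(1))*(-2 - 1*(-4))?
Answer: 33/68 ≈ 0.48529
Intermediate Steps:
p(o) = 2*o
H(z) = 32 (H(z) = (2*(-4))*(-4) = -8*(-4) = 32)
q(A) = 1/(4*(1/33 + A)) (q(A) = 1/(4*(A + 1/(32 + 1))) = 1/(4*(A + 1/33)) = 1/(4*(1/33 + A)))
(1*q(1))*(-2 - 1*(-4)) = (1*(33/(4*(1 + 33*1))))*(-2 - 1*(-4)) = (1*(33/(4*(1 + 33))))*(-2 + 4) = (1*((33/4)/34))*2 = (1*((33/4)*(1/34)))*2 = (1*(33/136))*2 = (33/136)*2 = 33/68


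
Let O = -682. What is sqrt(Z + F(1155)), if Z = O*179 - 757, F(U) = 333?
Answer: I*sqrt(122502) ≈ 350.0*I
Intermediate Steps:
Z = -122835 (Z = -682*179 - 757 = -122078 - 757 = -122835)
sqrt(Z + F(1155)) = sqrt(-122835 + 333) = sqrt(-122502) = I*sqrt(122502)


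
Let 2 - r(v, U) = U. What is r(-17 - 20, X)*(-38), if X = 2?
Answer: 0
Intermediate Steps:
r(v, U) = 2 - U
r(-17 - 20, X)*(-38) = (2 - 1*2)*(-38) = (2 - 2)*(-38) = 0*(-38) = 0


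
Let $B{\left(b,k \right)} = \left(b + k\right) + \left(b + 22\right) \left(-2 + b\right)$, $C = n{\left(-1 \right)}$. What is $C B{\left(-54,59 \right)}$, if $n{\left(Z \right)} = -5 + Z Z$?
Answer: $-7188$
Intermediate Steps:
$n{\left(Z \right)} = -5 + Z^{2}$
$C = -4$ ($C = -5 + \left(-1\right)^{2} = -5 + 1 = -4$)
$B{\left(b,k \right)} = b + k + \left(-2 + b\right) \left(22 + b\right)$ ($B{\left(b,k \right)} = \left(b + k\right) + \left(22 + b\right) \left(-2 + b\right) = \left(b + k\right) + \left(-2 + b\right) \left(22 + b\right) = b + k + \left(-2 + b\right) \left(22 + b\right)$)
$C B{\left(-54,59 \right)} = - 4 \left(-44 + 59 + \left(-54\right)^{2} + 21 \left(-54\right)\right) = - 4 \left(-44 + 59 + 2916 - 1134\right) = \left(-4\right) 1797 = -7188$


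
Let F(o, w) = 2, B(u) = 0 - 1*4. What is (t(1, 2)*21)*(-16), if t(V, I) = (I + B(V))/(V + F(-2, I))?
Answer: 224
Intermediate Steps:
B(u) = -4 (B(u) = 0 - 4 = -4)
t(V, I) = (-4 + I)/(2 + V) (t(V, I) = (I - 4)/(V + 2) = (-4 + I)/(2 + V))
(t(1, 2)*21)*(-16) = (((-4 + 2)/(2 + 1))*21)*(-16) = ((-2/3)*21)*(-16) = (((⅓)*(-2))*21)*(-16) = -⅔*21*(-16) = -14*(-16) = 224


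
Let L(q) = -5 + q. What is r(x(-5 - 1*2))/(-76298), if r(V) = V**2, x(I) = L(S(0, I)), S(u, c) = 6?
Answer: -1/76298 ≈ -1.3107e-5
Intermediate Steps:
x(I) = 1 (x(I) = -5 + 6 = 1)
r(x(-5 - 1*2))/(-76298) = 1**2/(-76298) = 1*(-1/76298) = -1/76298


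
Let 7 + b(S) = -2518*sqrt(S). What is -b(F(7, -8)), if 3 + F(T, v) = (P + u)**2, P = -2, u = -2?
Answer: 7 + 2518*sqrt(13) ≈ 9085.8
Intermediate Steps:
F(T, v) = 13 (F(T, v) = -3 + (-2 - 2)**2 = -3 + (-4)**2 = -3 + 16 = 13)
b(S) = -7 - 2518*sqrt(S)
-b(F(7, -8)) = -(-7 - 2518*sqrt(13)) = 7 + 2518*sqrt(13)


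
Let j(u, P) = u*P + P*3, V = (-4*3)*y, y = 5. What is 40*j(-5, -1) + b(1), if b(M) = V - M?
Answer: 19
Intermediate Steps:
V = -60 (V = -4*3*5 = -12*5 = -60)
j(u, P) = 3*P + P*u (j(u, P) = P*u + 3*P = 3*P + P*u)
b(M) = -60 - M
40*j(-5, -1) + b(1) = 40*(-(3 - 5)) + (-60 - 1*1) = 40*(-1*(-2)) + (-60 - 1) = 40*2 - 61 = 80 - 61 = 19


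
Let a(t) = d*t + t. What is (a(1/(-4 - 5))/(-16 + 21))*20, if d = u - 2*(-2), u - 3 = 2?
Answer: -40/9 ≈ -4.4444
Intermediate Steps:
u = 5 (u = 3 + 2 = 5)
d = 9 (d = 5 - 2*(-2) = 5 + 4 = 9)
a(t) = 10*t (a(t) = 9*t + t = 10*t)
(a(1/(-4 - 5))/(-16 + 21))*20 = ((10/(-4 - 5))/(-16 + 21))*20 = ((10/(-9))/5)*20 = ((10*(-⅑))*(⅕))*20 = -10/9*⅕*20 = -2/9*20 = -40/9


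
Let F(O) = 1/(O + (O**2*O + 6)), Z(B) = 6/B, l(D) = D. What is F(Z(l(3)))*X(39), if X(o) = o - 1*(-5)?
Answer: 11/4 ≈ 2.7500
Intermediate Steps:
F(O) = 1/(6 + O + O**3) (F(O) = 1/(O + (O**3 + 6)) = 1/(O + (6 + O**3)) = 1/(6 + O + O**3))
X(o) = 5 + o (X(o) = o + 5 = 5 + o)
F(Z(l(3)))*X(39) = (5 + 39)/(6 + 6/3 + (6/3)**3) = 44/(6 + 6*(1/3) + (6*(1/3))**3) = 44/(6 + 2 + 2**3) = 44/(6 + 2 + 8) = 44/16 = (1/16)*44 = 11/4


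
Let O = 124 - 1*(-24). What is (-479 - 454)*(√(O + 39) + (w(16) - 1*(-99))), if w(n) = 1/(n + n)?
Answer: -2956677/32 - 933*√187 ≈ -1.0515e+5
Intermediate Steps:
O = 148 (O = 124 + 24 = 148)
w(n) = 1/(2*n)
(-479 - 454)*(√(O + 39) + (w(16) - 1*(-99))) = (-479 - 454)*(√(148 + 39) + ((½)/16 - 1*(-99))) = -933*(√187 + ((½)*(1/16) + 99)) = -933*(√187 + (1/32 + 99)) = -933*(√187 + 3169/32) = -933*(3169/32 + √187) = -2956677/32 - 933*√187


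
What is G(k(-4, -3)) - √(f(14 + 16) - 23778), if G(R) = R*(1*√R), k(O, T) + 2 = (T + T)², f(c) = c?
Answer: 34*√34 - 2*I*√5937 ≈ 198.25 - 154.1*I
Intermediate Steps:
k(O, T) = -2 + 4*T² (k(O, T) = -2 + (T + T)² = -2 + (2*T)² = -2 + 4*T²)
G(R) = R^(3/2) (G(R) = R*√R = R^(3/2))
G(k(-4, -3)) - √(f(14 + 16) - 23778) = (-2 + 4*(-3)²)^(3/2) - √((14 + 16) - 23778) = (-2 + 4*9)^(3/2) - √(30 - 23778) = (-2 + 36)^(3/2) - √(-23748) = 34^(3/2) - 2*I*√5937 = 34*√34 - 2*I*√5937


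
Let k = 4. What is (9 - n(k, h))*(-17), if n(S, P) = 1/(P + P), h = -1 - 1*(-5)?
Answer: -1207/8 ≈ -150.88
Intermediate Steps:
h = 4 (h = -1 + 5 = 4)
n(S, P) = 1/(2*P)
(9 - n(k, h))*(-17) = (9 - 1/(2*4))*(-17) = (9 - 1*⅛)*(-17) = (9 - ⅛)*(-17) = (71/8)*(-17) = -1207/8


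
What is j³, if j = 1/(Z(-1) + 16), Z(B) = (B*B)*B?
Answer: 1/3375 ≈ 0.00029630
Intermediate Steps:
Z(B) = B³ (Z(B) = B²*B = B³)
j = 1/15 (j = 1/((-1)³ + 16) = 1/(-1 + 16) = 1/15 ≈ 0.066667)
j³ = (1/15)³ = 1/3375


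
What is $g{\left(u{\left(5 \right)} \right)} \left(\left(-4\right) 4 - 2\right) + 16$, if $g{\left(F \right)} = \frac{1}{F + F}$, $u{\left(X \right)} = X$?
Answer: $\frac{71}{5} \approx 14.2$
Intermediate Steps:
$g{\left(F \right)} = \frac{1}{2 F}$
$g{\left(u{\left(5 \right)} \right)} \left(\left(-4\right) 4 - 2\right) + 16 = \frac{1}{2 \cdot 5} \left(\left(-4\right) 4 - 2\right) + 16 = \frac{1}{2} \cdot \frac{1}{5} \left(-16 - 2\right) + 16 = \frac{1}{10} \left(-18\right) + 16 = - \frac{9}{5} + 16 = \frac{71}{5}$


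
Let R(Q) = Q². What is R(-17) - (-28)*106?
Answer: 3257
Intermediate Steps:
R(-17) - (-28)*106 = (-17)² - (-28)*106 = 289 - 1*(-2968) = 289 + 2968 = 3257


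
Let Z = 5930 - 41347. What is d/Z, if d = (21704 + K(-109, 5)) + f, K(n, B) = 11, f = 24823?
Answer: -46538/35417 ≈ -1.3140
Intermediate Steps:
d = 46538 (d = (21704 + 11) + 24823 = 21715 + 24823 = 46538)
Z = -35417
d/Z = 46538/(-35417) = 46538*(-1/35417) = -46538/35417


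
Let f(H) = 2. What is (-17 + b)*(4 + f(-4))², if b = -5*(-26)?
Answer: 4068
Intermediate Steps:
b = 130
(-17 + b)*(4 + f(-4))² = (-17 + 130)*(4 + 2)² = 113*6² = 113*36 = 4068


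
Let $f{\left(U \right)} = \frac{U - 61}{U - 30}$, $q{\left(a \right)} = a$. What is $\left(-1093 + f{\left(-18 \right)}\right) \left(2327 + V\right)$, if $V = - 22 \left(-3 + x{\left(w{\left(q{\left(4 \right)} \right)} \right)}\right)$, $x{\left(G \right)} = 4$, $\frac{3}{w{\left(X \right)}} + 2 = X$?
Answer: $- \frac{120747425}{48} \approx -2.5156 \cdot 10^{6}$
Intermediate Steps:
$w{\left(X \right)} = \frac{3}{-2 + X}$
$f{\left(U \right)} = \frac{-61 + U}{-30 + U}$
$V = -22$ ($V = - 22 \left(-3 + 4\right) = \left(-22\right) 1 = -22$)
$\left(-1093 + f{\left(-18 \right)}\right) \left(2327 + V\right) = \left(-1093 + \frac{-61 - 18}{-30 - 18}\right) \left(2327 - 22\right) = \left(-1093 + \frac{1}{-48} \left(-79\right)\right) 2305 = \left(-1093 - - \frac{79}{48}\right) 2305 = \left(-1093 + \frac{79}{48}\right) 2305 = \left(- \frac{52385}{48}\right) 2305 = - \frac{120747425}{48}$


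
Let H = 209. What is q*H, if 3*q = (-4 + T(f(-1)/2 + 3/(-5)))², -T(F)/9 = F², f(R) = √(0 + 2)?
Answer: 102487121/7500 - 1104147*√2/125 ≈ 1173.0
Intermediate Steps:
f(R) = √2
T(F) = -9*F²
q = (-4 - 9*(-⅗ + √2/2)²)²/3 (q = (-4 - 9*(√2/2 + 3/(-5))²)²/3 = (-4 - 9*(√2*(½) + 3*(-⅕))²)²/3 = (-4 - 9*(√2/2 - ⅗)²)²/3 = (-4 - 9*(-⅗ + √2/2)²)²/3 ≈ 5.6122)
q*H = (490369/7500 - 5283*√2/125)*209 = 102487121/7500 - 1104147*√2/125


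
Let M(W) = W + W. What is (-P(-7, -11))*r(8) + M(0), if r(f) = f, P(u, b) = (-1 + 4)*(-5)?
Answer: 120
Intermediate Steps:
M(W) = 2*W
P(u, b) = -15 (P(u, b) = 3*(-5) = -15)
(-P(-7, -11))*r(8) + M(0) = -1*(-15)*8 + 2*0 = 15*8 + 0 = 120 + 0 = 120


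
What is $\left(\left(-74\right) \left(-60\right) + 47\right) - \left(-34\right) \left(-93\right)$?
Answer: $1325$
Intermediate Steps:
$\left(\left(-74\right) \left(-60\right) + 47\right) - \left(-34\right) \left(-93\right) = \left(4440 + 47\right) - 3162 = 4487 - 3162 = 1325$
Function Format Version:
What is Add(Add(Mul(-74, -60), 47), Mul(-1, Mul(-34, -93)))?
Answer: 1325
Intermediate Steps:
Add(Add(Mul(-74, -60), 47), Mul(-1, Mul(-34, -93))) = Add(Add(4440, 47), Mul(-1, 3162)) = Add(4487, -3162) = 1325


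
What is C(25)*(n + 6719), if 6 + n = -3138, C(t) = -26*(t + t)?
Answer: -4647500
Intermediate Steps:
C(t) = -52*t
n = -3144 (n = -6 - 3138 = -3144)
C(25)*(n + 6719) = (-52*25)*(-3144 + 6719) = -1300*3575 = -4647500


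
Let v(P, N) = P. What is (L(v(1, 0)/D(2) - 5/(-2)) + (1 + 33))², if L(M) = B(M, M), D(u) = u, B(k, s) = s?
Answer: 1369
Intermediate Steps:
L(M) = M
(L(v(1, 0)/D(2) - 5/(-2)) + (1 + 33))² = ((1/2 - 5/(-2)) + (1 + 33))² = ((1*(½) - 5*(-½)) + 34)² = ((½ + 5/2) + 34)² = (3 + 34)² = 37² = 1369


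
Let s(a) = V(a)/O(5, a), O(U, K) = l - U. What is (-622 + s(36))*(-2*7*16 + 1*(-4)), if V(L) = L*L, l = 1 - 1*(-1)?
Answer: 240312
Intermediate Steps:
l = 2 (l = 1 + 1 = 2)
V(L) = L²
O(U, K) = 2 - U
s(a) = -a²/3 (s(a) = a²/(2 - 1*5) = a²/(2 - 5) = a²/(-3) = a²*(-⅓) = -a²/3)
(-622 + s(36))*(-2*7*16 + 1*(-4)) = (-622 - ⅓*36²)*(-2*7*16 + 1*(-4)) = (-622 - ⅓*1296)*(-14*16 - 4) = (-622 - 432)*(-224 - 4) = -1054*(-228) = 240312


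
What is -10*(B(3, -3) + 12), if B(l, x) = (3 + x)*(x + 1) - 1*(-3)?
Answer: -150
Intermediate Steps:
B(l, x) = 3 + (1 + x)*(3 + x) (B(l, x) = (3 + x)*(1 + x) + 3 = (1 + x)*(3 + x) + 3 = 3 + (1 + x)*(3 + x))
-10*(B(3, -3) + 12) = -10*((6 + (-3)² + 4*(-3)) + 12) = -10*((6 + 9 - 12) + 12) = -10*(3 + 12) = -10*15 = -150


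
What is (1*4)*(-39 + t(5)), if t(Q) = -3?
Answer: -168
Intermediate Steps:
(1*4)*(-39 + t(5)) = (1*4)*(-39 - 3) = 4*(-42) = -168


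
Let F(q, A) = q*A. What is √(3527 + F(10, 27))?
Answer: √3797 ≈ 61.620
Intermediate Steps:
F(q, A) = A*q
√(3527 + F(10, 27)) = √(3527 + 27*10) = √(3527 + 270) = √3797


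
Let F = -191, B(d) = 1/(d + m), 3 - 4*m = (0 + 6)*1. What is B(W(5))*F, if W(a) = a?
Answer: -764/17 ≈ -44.941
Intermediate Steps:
m = -¾ (m = ¾ - (0 + 6)/4 = ¾ - 3/2 = -¾ ≈ -0.75000)
B(d) = 1/(-¾ + d) (B(d) = 1/(d - ¾) = 1/(-¾ + d))
B(W(5))*F = (4/(-3 + 4*5))*(-191) = (4/(-3 + 20))*(-191) = (4/17)*(-191) = -764/17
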